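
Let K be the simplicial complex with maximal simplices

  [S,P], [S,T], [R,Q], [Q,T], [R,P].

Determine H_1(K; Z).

H_1 ≅ Z.

Order the vertices as P < Q < R < S < T. Listing each simplex with vertices in this order, K has dimension 1 with simplices:

  0-simplices (5): P, Q, R, S, T
  1-simplices (5): PR, PS, QR, QT, ST

Hence C_0 ≅ Z^5, C_1 ≅ Z^5.

Boundary ∂_1: C_1 → C_0 maps an edge to its endpoints' difference, ∂[p,q] = q − p.
The resulting 5×5 matrix has rank 4, and its Smith normal form has invariant factors (1,1,1,1).

Reading off H_k = ker ∂_k / im ∂_{k+1}:

  H_1: rank ker ∂_1 − rank ∂_2 = (5 − 4) − 0 = 1, and there is no ∂_2, so H_1 = Z.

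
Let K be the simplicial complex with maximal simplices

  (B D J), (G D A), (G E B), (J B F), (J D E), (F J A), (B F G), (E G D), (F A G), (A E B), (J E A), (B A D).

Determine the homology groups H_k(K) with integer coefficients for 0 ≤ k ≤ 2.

Take the total order A < B < D < E < F < G < J on the vertex set. Then K (dimension 2) consists of the simplices:

  0-simplices (7): A, B, D, E, F, G, J
  1-simplices (18): AB, AD, AE, AF, AG, AJ, BD, BE, BF, BG, BJ, DE, DG, DJ, EG, EJ, FG, FJ
  2-simplices (12): ABD, ABE, ADG, AEJ, AFG, AFJ, BDJ, BEG, BFG, BFJ, DEG, DEJ

so the chain groups are C_0 ≅ Z^7, C_1 ≅ Z^18, C_2 ≅ Z^12.

Boundary ∂_1: C_1 → C_0 is given by ∂[p,q] = [q] − [p]. For instance
  ∂AF = F − A.
The 7×18 boundary matrix has rank 6 and Smith normal form diag(1,1,1,1,1,1).

∂_2: C_2 → C_1 acts by ∂[p,q,r] = [q,r] − [p,r] + [p,q]. For instance
  ∂BEG = EG − BG + BE,
  ∂BDJ = DJ − BJ + BD.
The 18×12 boundary matrix has rank 12 and Smith normal form diag(1,1,1,1,1,1,1,1,1,1,1,2).

Reading off H_k = ker ∂_k / im ∂_{k+1}:

  H_0: rank C_0 − rank ∂_1 = 7 − 6 = 1, and the invariant factors of ∂_1 are all 1, so H_0 = Z.
  H_1: rank ker ∂_1 − rank ∂_2 = (18 − 6) − 12 = 0, and ∂_2 has invariant factor 2 > 1, so H_1 = Z/2.
  H_2: rank ker ∂_2 − rank ∂_3 = (12 − 12) − 0 = 0, and there is no ∂_3, so H_2 = 0.

H_0 ≅ Z,  H_1 ≅ Z/2,  H_2 = 0.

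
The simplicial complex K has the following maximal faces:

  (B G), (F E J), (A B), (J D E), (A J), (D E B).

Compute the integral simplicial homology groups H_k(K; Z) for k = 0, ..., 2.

We work with the vertex ordering A < B < D < E < F < G < J. The simplices of K, each written with vertices in increasing order, are:

  0-simplices (7): A, B, D, E, F, G, J
  1-simplices (10): AB, AJ, BD, BE, BG, DE, DJ, EF, EJ, FJ
  2-simplices (3): BDE, DEJ, EFJ

giving chain groups C_0 ≅ Z^7, C_1 ≅ Z^10, C_2 ≅ Z^3.

The boundary map ∂_1: C_1 → C_0 maps an edge to its endpoints' difference, ∂[p,q] = q − p. For instance
  ∂BD = D − B.
The resulting 7×10 matrix has rank 6, and its Smith normal form has invariant factors (1,1,1,1,1,1).

Boundary ∂_2: C_2 → C_1 sends each 2-simplex [p,q,r] to [q,r] − [p,r] + [p,q]. For instance
  ∂EFJ = FJ − EJ + EF,
  ∂DEJ = EJ − DJ + DE.
The resulting 10×3 matrix has rank 3, and its Smith normal form has invariant factors (1,1,1).

Now H_k = ker ∂_k / im ∂_{k+1}, so:

  H_0: rank C_0 − rank ∂_1 = 7 − 6 = 1, and the invariant factors of ∂_1 are all 1, so H_0 = Z.
  H_1: rank ker ∂_1 − rank ∂_2 = (10 − 6) − 3 = 1, and the invariant factors of ∂_2 are all 1, so H_1 = Z.
  H_2: rank ker ∂_2 − rank ∂_3 = (3 − 3) − 0 = 0, and there is no ∂_3, so H_2 = 0.

H_0 ≅ Z,  H_1 ≅ Z,  H_2 = 0.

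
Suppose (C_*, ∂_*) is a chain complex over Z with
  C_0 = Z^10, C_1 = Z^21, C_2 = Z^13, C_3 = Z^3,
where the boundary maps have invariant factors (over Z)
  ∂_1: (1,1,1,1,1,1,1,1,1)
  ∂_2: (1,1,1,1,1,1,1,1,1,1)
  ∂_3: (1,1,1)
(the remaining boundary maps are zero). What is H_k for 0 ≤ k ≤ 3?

H_0 ≅ Z,  H_1 ≅ Z^2,  H_2 = 0,  H_3 = 0.

H_0: b_0 = 10 − 0 − 9 = 1; torsion from ∂_1 factors > 1: none. So H_0 ≅ Z.
H_1: b_1 = 21 − 9 − 10 = 2; torsion from ∂_2 factors > 1: none. So H_1 ≅ Z^2.
H_2: b_2 = 13 − 10 − 3 = 0; torsion from ∂_3 factors > 1: none. So H_2 ≅ 0.
H_3: b_3 = 3 − 3 − 0 = 0; torsion from ∂_4 factors > 1: none. So H_3 ≅ 0.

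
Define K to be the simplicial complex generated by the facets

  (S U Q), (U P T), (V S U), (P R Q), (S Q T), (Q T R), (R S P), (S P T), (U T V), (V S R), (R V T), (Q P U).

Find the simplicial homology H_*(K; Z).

Order the vertices as P < Q < R < S < T < U < V. Listing each simplex with vertices in this order, K has dimension 2 with simplices:

  0-simplices (7): P, Q, R, S, T, U, V
  1-simplices (18): PQ, PR, PS, PT, PU, QR, QS, QT, QU, RS, RT, RV, ST, SU, SV, TU, TV, UV
  2-simplices (12): PQR, PQU, PRS, PST, PTU, QRT, QST, QSU, RSV, RTV, SUV, TUV

Hence C_0 ≅ Z^7, C_1 ≅ Z^18, C_2 ≅ Z^12.

Boundary ∂_1: C_1 → C_0 is given by ∂[p,q] = [q] − [p].
The resulting 7×18 matrix has rank 6, and its Smith normal form has invariant factors (1,1,1,1,1,1).

The boundary map ∂_2: C_2 → C_1 maps a triangle to the signed sum of its edges. For instance
  ∂PTU = TU − PU + PT,
  ∂QST = ST − QT + QS.
As a 18×12 matrix over Z this has rank 12, with invariant factors (1,1,1,1,1,1,1,1,1,1,1,2).

From H_k ≅ ker(∂_k) / im(∂_{k+1}) we obtain:

  H_0: rank C_0 − rank ∂_1 = 7 − 6 = 1, and the invariant factors of ∂_1 are all 1, so H_0 = Z.
  H_1: rank ker ∂_1 − rank ∂_2 = (18 − 6) − 12 = 0, and ∂_2 has invariant factor 2 > 1, so H_1 = Z/2.
  H_2: rank ker ∂_2 − rank ∂_3 = (12 − 12) − 0 = 0, and there is no ∂_3, so H_2 = 0.

As a check, the Euler characteristic is 7 − 18 + 12 = 1, which agrees with 1 − 0 + 0 = 1.

H_0 = Z,  H_1 = Z/2,  H_2 = 0.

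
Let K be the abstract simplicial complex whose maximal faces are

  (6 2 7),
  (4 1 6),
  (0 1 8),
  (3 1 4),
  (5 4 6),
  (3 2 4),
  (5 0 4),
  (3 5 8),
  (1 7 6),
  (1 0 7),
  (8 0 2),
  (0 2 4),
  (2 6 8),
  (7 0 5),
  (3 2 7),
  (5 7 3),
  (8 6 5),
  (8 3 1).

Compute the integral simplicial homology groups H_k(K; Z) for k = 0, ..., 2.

H_0 ≅ Z,  H_1 ≅ Z^2,  H_2 ≅ Z.

Order the vertices as 0 < 1 < 2 < 3 < 4 < 5 < 6 < 7 < 8. Listing each simplex with vertices in this order, K has dimension 2 with simplices:

  0-simplices (9): [0], [1], [2], [3], [4], [5], [6], [7], [8]
  1-simplices (27): (27 of them)
  2-simplices (18): [0,1,7], [0,1,8], [0,2,4], [0,2,8], [0,4,5], [0,5,7], [1,3,4], [1,3,8], [1,4,6], [1,6,7], [2,3,4], [2,3,7], [2,6,7], [2,6,8], [3,5,7], [3,5,8], [4,5,6], [5,6,8]

so the chain groups are C_0 ≅ Z^9, C_1 ≅ Z^27, C_2 ≅ Z^18.

Boundary ∂_1: C_1 → C_0 sends each edge [p,q] (with p < q) to q − p.
This gives a 9×27 integer matrix of rank 8; reducing to Smith normal form yields diagonal entries (1,1,1,1,1,1,1,1).

∂_2: C_2 → C_1 acts by ∂[p,q,r] = [q,r] − [p,r] + [p,q]. For instance
  ∂[3,5,7] = [5,7] − [3,7] + [3,5],
  ∂[0,5,7] = [5,7] − [0,7] + [0,5].
The 27×18 boundary matrix has rank 17 and Smith normal form diag(1,1,1,1,1,1,1,1,1,1,1,1,1,1,1,1,1).

Now H_k = ker ∂_k / im ∂_{k+1}, so:

  H_0: rank C_0 − rank ∂_1 = 9 − 8 = 1, and the invariant factors of ∂_1 are all 1, so H_0 ≅ Z.
  H_1: rank ker ∂_1 − rank ∂_2 = (27 − 8) − 17 = 2, and the invariant factors of ∂_2 are all 1, so H_1 ≅ Z^2.
  H_2: rank ker ∂_2 − rank ∂_3 = (18 − 17) − 0 = 1, and there is no ∂_3, so H_2 ≅ Z.

(K is a triangulation of the torus T^2.)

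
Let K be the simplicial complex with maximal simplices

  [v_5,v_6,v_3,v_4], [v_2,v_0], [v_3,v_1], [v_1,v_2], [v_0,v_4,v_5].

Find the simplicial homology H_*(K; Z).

We work with the vertex ordering v_0 < v_1 < v_2 < v_3 < v_4 < v_5 < v_6. The simplices of K, each written with vertices in increasing order, are:

  0-simplices (7): [v_0], [v_1], [v_2], [v_3], [v_4], [v_5], [v_6]
  1-simplices (11): [v_0,v_2], [v_0,v_4], [v_0,v_5], [v_1,v_2], [v_1,v_3], [v_3,v_4], [v_3,v_5], [v_3,v_6], [v_4,v_5], [v_4,v_6], [v_5,v_6]
  2-simplices (5): [v_0,v_4,v_5], [v_3,v_4,v_5], [v_3,v_4,v_6], [v_3,v_5,v_6], [v_4,v_5,v_6]
  3-simplices (1): [v_3,v_4,v_5,v_6]

so the chain groups are C_0 ≅ Z^7, C_1 ≅ Z^11, C_2 ≅ Z^5, C_3 ≅ Z^1.

∂_1: C_1 → C_0 is given by ∂[p,q] = [q] − [p]. For instance
  ∂[v_3,v_5] = [v_5] − [v_3].
The resulting 7×11 matrix has rank 6, and its Smith normal form has invariant factors (1,1,1,1,1,1).

The boundary map ∂_2: C_2 → C_1 sends each 2-simplex [p,q,r] to [q,r] − [p,r] + [p,q]. For instance
  ∂[v_4,v_5,v_6] = [v_5,v_6] − [v_4,v_6] + [v_4,v_5],
  ∂[v_3,v_4,v_6] = [v_4,v_6] − [v_3,v_6] + [v_3,v_4].
This gives a 11×5 integer matrix of rank 4; reducing to Smith normal form yields diagonal entries (1,1,1,1).

∂_3: C_3 → C_2 sends each 3-simplex σ to the alternating sum Σ_i (−1)^i (σ with its i-th vertex removed). For instance
  ∂[v_3,v_4,v_5,v_6] = [v_4,v_5,v_6] − [v_3,v_5,v_6] + [v_3,v_4,v_6] − [v_3,v_4,v_5].
The 5×1 boundary matrix has rank 1 and Smith normal form diag(1).

Now H_k = ker ∂_k / im ∂_{k+1}, so:

  H_0: rank C_0 − rank ∂_1 = 7 − 6 = 1, and the invariant factors of ∂_1 are all 1, so H_0 ≅ Z.
  H_1: rank ker ∂_1 − rank ∂_2 = (11 − 6) − 4 = 1, and the invariant factors of ∂_2 are all 1, so H_1 ≅ Z.
  H_2: rank ker ∂_2 − rank ∂_3 = (5 − 4) − 1 = 0, and the invariant factors of ∂_3 are all 1, so H_2 ≅ 0.
  H_3: rank ker ∂_3 − rank ∂_4 = (1 − 1) − 0 = 0, and there is no ∂_4, so H_3 ≅ 0.

As a check, the Euler characteristic is 7 − 11 + 5 − 1 = 0, which agrees with 1 − 1 + 0 − 0 = 0.

H_0 = Z,  H_1 = Z,  H_2 = 0,  H_3 = 0.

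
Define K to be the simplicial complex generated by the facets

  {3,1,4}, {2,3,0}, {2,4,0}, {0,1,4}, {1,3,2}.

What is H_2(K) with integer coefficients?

H_2 = 0.

We work with the vertex ordering 0 < 1 < 2 < 3 < 4. The simplices of K, each written with vertices in increasing order, are:

  0-simplices (5): [0], [1], [2], [3], [4]
  1-simplices (10): [0,1], [0,2], [0,3], [0,4], [1,2], [1,3], [1,4], [2,3], [2,4], [3,4]
  2-simplices (5): [0,1,4], [0,2,3], [0,2,4], [1,2,3], [1,3,4]

Hence C_0 ≅ Z^5, C_1 ≅ Z^10, C_2 ≅ Z^5.

The boundary map ∂_1: C_1 → C_0 is given by ∂[p,q] = [q] − [p]. For instance
  ∂[2,3] = [3] − [2].
The resulting 5×10 matrix has rank 4, and its Smith normal form has invariant factors (1,1,1,1).

∂_2: C_2 → C_1 maps a triangle to the signed sum of its edges. For instance
  ∂[0,2,4] = [2,4] − [0,4] + [0,2],
  ∂[1,3,4] = [3,4] − [1,4] + [1,3].
The 10×5 boundary matrix has rank 5 and Smith normal form diag(1,1,1,1,1).

Reading off H_k = ker ∂_k / im ∂_{k+1}:

  H_2: rank ker ∂_2 − rank ∂_3 = (5 − 5) − 0 = 0, and there is no ∂_3, so H_2 ≅ 0.

(K is a triangulation of the Möbius band.)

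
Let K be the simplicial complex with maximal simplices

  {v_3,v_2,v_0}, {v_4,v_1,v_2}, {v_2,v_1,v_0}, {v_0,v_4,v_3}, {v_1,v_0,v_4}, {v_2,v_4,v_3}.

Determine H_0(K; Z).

H_0 = Z.

Order the vertices as v_0 < v_1 < v_2 < v_3 < v_4. Listing each simplex with vertices in this order, K has dimension 2 with simplices:

  0-simplices (5): [v_0], [v_1], [v_2], [v_3], [v_4]
  1-simplices (9): [v_0,v_1], [v_0,v_2], [v_0,v_3], [v_0,v_4], [v_1,v_2], [v_1,v_4], [v_2,v_3], [v_2,v_4], [v_3,v_4]
  2-simplices (6): [v_0,v_1,v_2], [v_0,v_1,v_4], [v_0,v_2,v_3], [v_0,v_3,v_4], [v_1,v_2,v_4], [v_2,v_3,v_4]

Hence C_0 ≅ Z^5, C_1 ≅ Z^9, C_2 ≅ Z^6.

The boundary map ∂_1: C_1 → C_0 maps an edge to its endpoints' difference, ∂[p,q] = q − p. For instance
  ∂[v_1,v_2] = [v_2] − [v_1].
This gives a 5×9 integer matrix of rank 4; reducing to Smith normal form yields diagonal entries (1,1,1,1).

The boundary map ∂_2: C_2 → C_1 sends each 2-simplex [p,q,r] to [q,r] − [p,r] + [p,q]. For instance
  ∂[v_2,v_3,v_4] = [v_3,v_4] − [v_2,v_4] + [v_2,v_3],
  ∂[v_0,v_1,v_4] = [v_1,v_4] − [v_0,v_4] + [v_0,v_1].
As a 9×6 matrix over Z this has rank 5, with invariant factors (1,1,1,1,1).

From H_k ≅ ker(∂_k) / im(∂_{k+1}) we obtain:

  H_0: rank C_0 − rank ∂_1 = 5 − 4 = 1, and the invariant factors of ∂_1 are all 1, so H_0 = Z.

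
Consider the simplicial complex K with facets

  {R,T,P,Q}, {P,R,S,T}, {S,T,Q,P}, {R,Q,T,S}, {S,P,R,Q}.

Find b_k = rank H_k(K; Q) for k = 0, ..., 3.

Fix the vertex order P < Q < R < S < T and write every simplex with vertices in increasing order. Then dim K = 3 and the simplices of K are:

  0-simplices (5): P, Q, R, S, T
  1-simplices (10): PQ, PR, PS, PT, QR, QS, QT, RS, RT, ST
  2-simplices (10): PQR, PQS, PQT, PRS, PRT, PST, QRS, QRT, QST, RST
  3-simplices (5): PQRS, PQRT, PQST, PRST, QRST

so the chain groups are C_0 ≅ Z^5, C_1 ≅ Z^10, C_2 ≅ Z^10, C_3 ≅ Z^5.

Boundary ∂_1: C_1 → C_0 sends each edge [p,q] (with p < q) to q − p.
The resulting 5×10 matrix has rank 4, and its Smith normal form has invariant factors (1,1,1,1).

The boundary map ∂_2: C_2 → C_1 sends each 2-simplex [p,q,r] to [q,r] − [p,r] + [p,q]. For instance
  ∂PQS = QS − PS + PQ,
  ∂QRS = RS − QS + QR.
The 10×10 boundary matrix has rank 6 and Smith normal form diag(1,1,1,1,1,1).

Boundary ∂_3: C_3 → C_2 sends each 3-simplex σ to the alternating sum Σ_i (−1)^i (σ with its i-th vertex removed). For instance
  ∂PQRS = QRS − PRS + PQS − PQR,
  ∂PQST = QST − PST + PQT − PQS.
This gives a 10×5 integer matrix of rank 4; reducing to Smith normal form yields diagonal entries (1,1,1,1).

Computing H_k = (kernel of ∂_k) / (image of ∂_{k+1}):

  H_0: rank C_0 − rank ∂_1 = 5 − 4 = 1, and the invariant factors of ∂_1 are all 1, so H_0 ≅ Z.
  H_1: rank ker ∂_1 − rank ∂_2 = (10 − 4) − 6 = 0, and the invariant factors of ∂_2 are all 1, so H_1 ≅ 0.
  H_2: rank ker ∂_2 − rank ∂_3 = (10 − 6) − 4 = 0, and the invariant factors of ∂_3 are all 1, so H_2 ≅ 0.
  H_3: rank ker ∂_3 − rank ∂_4 = (5 − 4) − 0 = 1, and there is no ∂_4, so H_3 ≅ Z.

Hence the Betti numbers are b_0 = 1, b_1 = 0, b_2 = 0, b_3 = 1.

b_0 = 1, b_1 = 0, b_2 = 0, b_3 = 1.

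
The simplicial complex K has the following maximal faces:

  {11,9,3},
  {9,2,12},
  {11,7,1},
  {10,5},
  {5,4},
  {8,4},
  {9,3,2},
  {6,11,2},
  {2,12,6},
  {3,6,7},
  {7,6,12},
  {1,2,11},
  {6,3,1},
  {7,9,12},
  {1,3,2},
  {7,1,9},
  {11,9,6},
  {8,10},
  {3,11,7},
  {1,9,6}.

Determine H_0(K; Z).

H_0 = Z^2.

Take the total order 1 < 2 < 3 < 4 < 5 < 6 < 7 < 8 < 9 < 10 < 11 < 12 on the vertex set. Then K (dimension 2) consists of the simplices:

  0-simplices (12): [1], [2], [3], [4], [5], [6], [7], [8], [9], [10], [11], [12]
  1-simplices (28): (28 of them)
  2-simplices (16): [1,2,3], [1,2,11], [1,3,6], [1,6,9], [1,7,9], [1,7,11], [2,3,9], [2,6,11], [2,6,12], [2,9,12], [3,6,7], [3,7,11], [3,9,11], [6,7,12], [6,9,11], [7,9,12]

so the chain groups are C_0 ≅ Z^12, C_1 ≅ Z^28, C_2 ≅ Z^16.

The boundary map ∂_1: C_1 → C_0 sends each edge [p,q] (with p < q) to q − p. For instance
  ∂[3,11] = [11] − [3].
The 12×28 boundary matrix has rank 10 and Smith normal form diag(1,1,1,1,1,1,1,1,1,1).

Boundary ∂_2: C_2 → C_1 sends each 2-simplex [p,q,r] to [q,r] − [p,r] + [p,q]. For instance
  ∂[1,3,6] = [3,6] − [1,6] + [1,3],
  ∂[3,7,11] = [7,11] − [3,11] + [3,7].
This gives a 28×16 integer matrix of rank 15; reducing to Smith normal form yields diagonal entries (1,1,1,1,1,1,1,1,1,1,1,1,1,1,1).

Now H_k = ker ∂_k / im ∂_{k+1}, so:

  H_0: rank C_0 − rank ∂_1 = 12 − 10 = 2, and the invariant factors of ∂_1 are all 1, so H_0 ≅ Z^2.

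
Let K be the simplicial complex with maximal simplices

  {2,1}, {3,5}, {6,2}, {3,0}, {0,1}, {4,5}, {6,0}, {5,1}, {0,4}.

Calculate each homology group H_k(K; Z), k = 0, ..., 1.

H_0 = Z,  H_1 = Z^3.

Fix the vertex order 0 < 1 < 2 < 3 < 4 < 5 < 6 and write every simplex with vertices in increasing order. Then dim K = 1 and the simplices of K are:

  0-simplices (7): [0], [1], [2], [3], [4], [5], [6]
  1-simplices (9): [0,1], [0,3], [0,4], [0,6], [1,2], [1,5], [2,6], [3,5], [4,5]

so the chain groups are C_0 ≅ Z^7, C_1 ≅ Z^9.

Boundary ∂_1: C_1 → C_0 is given by ∂[p,q] = [q] − [p]. For instance
  ∂[2,6] = [6] − [2].
The 7×9 boundary matrix has rank 6 and Smith normal form diag(1,1,1,1,1,1).

Now H_k = ker ∂_k / im ∂_{k+1}, so:

  H_0: rank C_0 − rank ∂_1 = 7 − 6 = 1, and the invariant factors of ∂_1 are all 1, so H_0 = Z.
  H_1: rank ker ∂_1 − rank ∂_2 = (9 − 6) − 0 = 3, and there is no ∂_2, so H_1 = Z^3.

As a check, the Euler characteristic is 7 − 9 = -2, which agrees with 1 − 3 = -2.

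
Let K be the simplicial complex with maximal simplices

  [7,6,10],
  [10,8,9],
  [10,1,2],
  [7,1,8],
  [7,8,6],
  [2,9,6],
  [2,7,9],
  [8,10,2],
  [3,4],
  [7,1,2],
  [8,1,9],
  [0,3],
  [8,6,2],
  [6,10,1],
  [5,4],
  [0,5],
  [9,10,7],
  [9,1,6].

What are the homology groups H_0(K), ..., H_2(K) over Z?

Take the total order 0 < 1 < 2 < 3 < 4 < 5 < 6 < 7 < 8 < 9 < 10 on the vertex set. Then K (dimension 2) consists of the simplices:

  0-simplices (11): [0], [1], [2], [3], [4], [5], [6], [7], [8], [9], [10]
  1-simplices (25): (25 of them)
  2-simplices (14): [1,2,7], [1,2,10], [1,6,9], [1,6,10], [1,7,8], [1,8,9], [2,6,8], [2,6,9], [2,7,9], [2,8,10], [6,7,8], [6,7,10], [7,9,10], [8,9,10]

giving chain groups C_0 ≅ Z^11, C_1 ≅ Z^25, C_2 ≅ Z^14.

The boundary map ∂_1: C_1 → C_0 sends each edge [p,q] (with p < q) to q − p. For instance
  ∂[8,9] = [9] − [8].
As a 11×25 matrix over Z this has rank 9, with invariant factors (1,1,1,1,1,1,1,1,1).

∂_2: C_2 → C_1 maps a triangle to the signed sum of its edges. For instance
  ∂[8,9,10] = [9,10] − [8,10] + [8,9],
  ∂[2,8,10] = [8,10] − [2,10] + [2,8].
The resulting 25×14 matrix has rank 13, and its Smith normal form has invariant factors (1,1,1,1,1,1,1,1,1,1,1,1,1).

From H_k ≅ ker(∂_k) / im(∂_{k+1}) we obtain:

  H_0: rank C_0 − rank ∂_1 = 11 − 9 = 2, and the invariant factors of ∂_1 are all 1, so H_0 ≅ Z^2.
  H_1: rank ker ∂_1 − rank ∂_2 = (25 − 9) − 13 = 3, and the invariant factors of ∂_2 are all 1, so H_1 ≅ Z^3.
  H_2: rank ker ∂_2 − rank ∂_3 = (14 − 13) − 0 = 1, and there is no ∂_3, so H_2 ≅ Z.

As a check, the Euler characteristic is 11 − 25 + 14 = 0, which agrees with 2 − 3 + 1 = 0.

H_0 ≅ Z^2,  H_1 ≅ Z^3,  H_2 ≅ Z.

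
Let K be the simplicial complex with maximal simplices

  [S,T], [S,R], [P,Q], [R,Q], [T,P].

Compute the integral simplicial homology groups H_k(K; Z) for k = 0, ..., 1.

Fix the vertex order P < Q < R < S < T and write every simplex with vertices in increasing order. Then dim K = 1 and the simplices of K are:

  0-simplices (5): P, Q, R, S, T
  1-simplices (5): PQ, PT, QR, RS, ST

Hence C_0 ≅ Z^5, C_1 ≅ Z^5.

∂_1: C_1 → C_0 sends each edge [p,q] (with p < q) to q − p. For instance
  ∂QR = R − Q.
This gives a 5×5 integer matrix of rank 4; reducing to Smith normal form yields diagonal entries (1,1,1,1).

Now H_k = ker ∂_k / im ∂_{k+1}, so:

  H_0: rank C_0 − rank ∂_1 = 5 − 4 = 1, and the invariant factors of ∂_1 are all 1, so H_0 ≅ Z.
  H_1: rank ker ∂_1 − rank ∂_2 = (5 − 4) − 0 = 1, and there is no ∂_2, so H_1 ≅ Z.

As a check, the Euler characteristic is 5 − 5 = 0, which agrees with 1 − 1 = 0.

H_0 = Z,  H_1 = Z.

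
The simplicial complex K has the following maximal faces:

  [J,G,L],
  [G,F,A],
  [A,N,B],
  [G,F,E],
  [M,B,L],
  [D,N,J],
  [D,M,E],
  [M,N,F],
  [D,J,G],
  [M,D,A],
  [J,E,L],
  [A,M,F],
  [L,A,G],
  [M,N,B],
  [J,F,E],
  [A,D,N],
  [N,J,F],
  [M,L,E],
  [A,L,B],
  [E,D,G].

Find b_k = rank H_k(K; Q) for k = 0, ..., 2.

b_0 = 1, b_1 = 1, b_2 = 0.

Fix the vertex order A < B < D < E < F < G < J < L < M < N and write every simplex with vertices in increasing order. Then dim K = 2 and the simplices of K are:

  0-simplices (10): A, B, D, E, F, G, J, L, M, N
  1-simplices (30): AB, AD, AF, AG, AL, AM, AN, BL, BM, BN, DE, DG, DJ, DM, DN, EF, EG, EJ, EL, EM, FG, FJ, FM, FN, GJ, GL, JL, JN, LM, MN
  2-simplices (20): ABL, ABN, ADM, ADN, AFG, AFM, AGL, BLM, BMN, DEG, DEM, DGJ, DJN, EFG, EFJ, EJL, ELM, FJN, FMN, GJL

so the chain groups are C_0 ≅ Z^10, C_1 ≅ Z^30, C_2 ≅ Z^20.

The boundary map ∂_1: C_1 → C_0 maps an edge to its endpoints' difference, ∂[p,q] = q − p. For instance
  ∂EM = M − E.
This gives a 10×30 integer matrix of rank 9; reducing to Smith normal form yields diagonal entries (1,1,1,1,1,1,1,1,1).

∂_2: C_2 → C_1 maps a triangle to the signed sum of its edges. For instance
  ∂DJN = JN − DN + DJ,
  ∂DGJ = GJ − DJ + DG.
As a 30×20 matrix over Z this has rank 20, with invariant factors (1,1,1,1,1,1,1,1,1,1,1,1,1,1,1,1,1,1,1,2).

From H_k ≅ ker(∂_k) / im(∂_{k+1}) we obtain:

  H_0: rank C_0 − rank ∂_1 = 10 − 9 = 1, and the invariant factors of ∂_1 are all 1, so H_0 ≅ Z.
  H_1: rank ker ∂_1 − rank ∂_2 = (30 − 9) − 20 = 1, and ∂_2 has invariant factor 2 > 1, so H_1 ≅ Z ⊕ Z/2Z.
  H_2: rank ker ∂_2 − rank ∂_3 = (20 − 20) − 0 = 0, and there is no ∂_3, so H_2 ≅ 0.

Hence the Betti numbers are b_0 = 1, b_1 = 1, b_2 = 0.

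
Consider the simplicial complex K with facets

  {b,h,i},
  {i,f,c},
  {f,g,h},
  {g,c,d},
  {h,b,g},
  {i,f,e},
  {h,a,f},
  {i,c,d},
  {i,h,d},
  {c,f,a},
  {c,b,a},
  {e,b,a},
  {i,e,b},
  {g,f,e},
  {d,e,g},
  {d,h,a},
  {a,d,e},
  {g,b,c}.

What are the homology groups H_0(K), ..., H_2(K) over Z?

Order the vertices as a < b < c < d < e < f < g < h < i. Listing each simplex with vertices in this order, K has dimension 2 with simplices:

  0-simplices (9): a, b, c, d, e, f, g, h, i
  1-simplices (27): ab, ac, ad, ae, af, ah, bc, be, bg, bh, bi, cd, cf, cg, ci, de, dg, dh, di, ef, eg, ei, fg, fh, fi, gh, hi
  2-simplices (18): abc, abe, acf, ade, adh, afh, bcg, bei, bgh, bhi, cdg, cdi, cfi, deg, dhi, efg, efi, fgh

Hence C_0 ≅ Z^9, C_1 ≅ Z^27, C_2 ≅ Z^18.

∂_1: C_1 → C_0 sends each edge [p,q] (with p < q) to q − p. For instance
  ∂di = i − d.
This gives a 9×27 integer matrix of rank 8; reducing to Smith normal form yields diagonal entries (1,1,1,1,1,1,1,1).

The boundary map ∂_2: C_2 → C_1 acts by ∂[p,q,r] = [q,r] − [p,r] + [p,q]. For instance
  ∂afh = fh − ah + af,
  ∂abe = be − ae + ab.
The 27×18 boundary matrix has rank 17 and Smith normal form diag(1,1,1,1,1,1,1,1,1,1,1,1,1,1,1,1,1).

Computing H_k = (kernel of ∂_k) / (image of ∂_{k+1}):

  H_0: rank C_0 − rank ∂_1 = 9 − 8 = 1, and the invariant factors of ∂_1 are all 1, so H_0 ≅ Z.
  H_1: rank ker ∂_1 − rank ∂_2 = (27 − 8) − 17 = 2, and the invariant factors of ∂_2 are all 1, so H_1 ≅ Z^2.
  H_2: rank ker ∂_2 − rank ∂_3 = (18 − 17) − 0 = 1, and there is no ∂_3, so H_2 ≅ Z.

(K is a triangulation of the torus T^2.)

H_0 = Z,  H_1 = Z^2,  H_2 = Z.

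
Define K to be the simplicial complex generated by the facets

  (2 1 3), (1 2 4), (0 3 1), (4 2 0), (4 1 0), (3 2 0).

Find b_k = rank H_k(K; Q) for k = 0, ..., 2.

b_0 = 1, b_1 = 0, b_2 = 1.

Fix the vertex order 0 < 1 < 2 < 3 < 4 and write every simplex with vertices in increasing order. Then dim K = 2 and the simplices of K are:

  0-simplices (5): [0], [1], [2], [3], [4]
  1-simplices (9): [0,1], [0,2], [0,3], [0,4], [1,2], [1,3], [1,4], [2,3], [2,4]
  2-simplices (6): [0,1,3], [0,1,4], [0,2,3], [0,2,4], [1,2,3], [1,2,4]

giving chain groups C_0 ≅ Z^5, C_1 ≅ Z^9, C_2 ≅ Z^6.

∂_1: C_1 → C_0 is given by ∂[p,q] = [q] − [p]. For instance
  ∂[1,4] = [4] − [1].
The resulting 5×9 matrix has rank 4, and its Smith normal form has invariant factors (1,1,1,1).

The boundary map ∂_2: C_2 → C_1 sends each 2-simplex [p,q,r] to [q,r] − [p,r] + [p,q]. For instance
  ∂[1,2,3] = [2,3] − [1,3] + [1,2],
  ∂[0,2,4] = [2,4] − [0,4] + [0,2].
The 9×6 boundary matrix has rank 5 and Smith normal form diag(1,1,1,1,1).

Now H_k = ker ∂_k / im ∂_{k+1}, so:

  H_0: rank C_0 − rank ∂_1 = 5 − 4 = 1, and the invariant factors of ∂_1 are all 1, so H_0 ≅ Z.
  H_1: rank ker ∂_1 − rank ∂_2 = (9 − 4) − 5 = 0, and the invariant factors of ∂_2 are all 1, so H_1 ≅ 0.
  H_2: rank ker ∂_2 − rank ∂_3 = (6 − 5) − 0 = 1, and there is no ∂_3, so H_2 ≅ Z.

Hence the Betti numbers are b_0 = 1, b_1 = 0, b_2 = 1.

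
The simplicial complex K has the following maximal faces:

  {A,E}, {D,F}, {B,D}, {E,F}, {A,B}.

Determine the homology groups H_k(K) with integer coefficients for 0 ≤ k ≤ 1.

Order the vertices as A < B < D < E < F. Listing each simplex with vertices in this order, K has dimension 1 with simplices:

  0-simplices (5): A, B, D, E, F
  1-simplices (5): AB, AE, BD, DF, EF

Hence C_0 ≅ Z^5, C_1 ≅ Z^5.

Boundary ∂_1: C_1 → C_0 sends each edge [p,q] (with p < q) to q − p. For instance
  ∂DF = F − D.
As a 5×5 matrix over Z this has rank 4, with invariant factors (1,1,1,1).

From H_k ≅ ker(∂_k) / im(∂_{k+1}) we obtain:

  H_0: rank C_0 − rank ∂_1 = 5 − 4 = 1, and the invariant factors of ∂_1 are all 1, so H_0 ≅ Z.
  H_1: rank ker ∂_1 − rank ∂_2 = (5 − 4) − 0 = 1, and there is no ∂_2, so H_1 ≅ Z.

H_0 ≅ Z,  H_1 ≅ Z.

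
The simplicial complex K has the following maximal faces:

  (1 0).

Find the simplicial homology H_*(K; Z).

We work with the vertex ordering 0 < 1. The simplices of K, each written with vertices in increasing order, are:

  0-simplices (2): [0], [1]
  1-simplices (1): [0,1]

giving chain groups C_0 ≅ Z^2, C_1 ≅ Z^1.

Boundary ∂_1: C_1 → C_0 sends each edge [p,q] (with p < q) to q − p. For instance
  ∂[0,1] = [1] − [0].
As a 2×1 matrix over Z this has rank 1, with invariant factors (1).

Now H_k = ker ∂_k / im ∂_{k+1}, so:

  H_0: rank C_0 − rank ∂_1 = 2 − 1 = 1, and the invariant factors of ∂_1 are all 1, so H_0 = Z.
  H_1: rank ker ∂_1 − rank ∂_2 = (1 − 1) − 0 = 0, and there is no ∂_2, so H_1 = 0.

(K is a triangulation of the 1-simplex.)

H_0 = Z,  H_1 = 0.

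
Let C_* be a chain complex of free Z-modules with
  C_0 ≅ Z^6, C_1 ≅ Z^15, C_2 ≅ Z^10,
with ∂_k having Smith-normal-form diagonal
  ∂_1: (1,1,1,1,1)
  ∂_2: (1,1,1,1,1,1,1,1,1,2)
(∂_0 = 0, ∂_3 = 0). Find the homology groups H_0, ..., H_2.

H_0 = Z,  H_1 = Z/2,  H_2 = 0.

H_0: b_0 = 6 − 0 − 5 = 1; torsion from ∂_1 factors > 1: none. So H_0 = Z.
H_1: b_1 = 15 − 5 − 10 = 0; torsion from ∂_2 factors > 1: [2]. So H_1 = Z/2.
H_2: b_2 = 10 − 10 − 0 = 0; torsion from ∂_3 factors > 1: none. So H_2 = 0.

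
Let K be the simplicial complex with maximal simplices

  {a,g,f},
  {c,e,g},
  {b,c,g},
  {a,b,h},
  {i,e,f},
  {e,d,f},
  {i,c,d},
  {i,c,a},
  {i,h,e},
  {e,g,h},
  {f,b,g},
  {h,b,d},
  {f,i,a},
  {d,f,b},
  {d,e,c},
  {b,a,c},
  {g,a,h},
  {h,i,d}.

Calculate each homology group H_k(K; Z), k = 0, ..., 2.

Fix the vertex order a < b < c < d < e < f < g < h < i and write every simplex with vertices in increasing order. Then dim K = 2 and the simplices of K are:

  0-simplices (9): a, b, c, d, e, f, g, h, i
  1-simplices (27): ab, ac, af, ag, ah, ai, bc, bd, bf, bg, bh, cd, ce, cg, ci, de, df, dh, di, ef, eg, eh, ei, fg, fi, gh, hi
  2-simplices (18): abc, abh, aci, afg, afi, agh, bcg, bdf, bdh, bfg, cde, cdi, ceg, def, dhi, efi, egh, ehi

giving chain groups C_0 ≅ Z^9, C_1 ≅ Z^27, C_2 ≅ Z^18.

∂_1: C_1 → C_0 maps an edge to its endpoints' difference, ∂[p,q] = q − p. For instance
  ∂ab = b − a.
The resulting 9×27 matrix has rank 8, and its Smith normal form has invariant factors (1,1,1,1,1,1,1,1).

The boundary map ∂_2: C_2 → C_1 maps a triangle to the signed sum of its edges. For instance
  ∂abh = bh − ah + ab,
  ∂bdh = dh − bh + bd.
This gives a 27×18 integer matrix of rank 18; reducing to Smith normal form yields diagonal entries (1,1,1,1,1,1,1,1,1,1,1,1,1,1,1,1,1,2).

Now H_k = ker ∂_k / im ∂_{k+1}, so:

  H_0: rank C_0 − rank ∂_1 = 9 − 8 = 1, and the invariant factors of ∂_1 are all 1, so H_0 = Z.
  H_1: rank ker ∂_1 − rank ∂_2 = (27 − 8) − 18 = 1, and ∂_2 has invariant factor 2 > 1, so H_1 = Z ⊕ Z/2.
  H_2: rank ker ∂_2 − rank ∂_3 = (18 − 18) − 0 = 0, and there is no ∂_3, so H_2 = 0.

(K is a triangulation of the Klein bottle.)

H_0 = Z,  H_1 = Z ⊕ Z/2,  H_2 = 0.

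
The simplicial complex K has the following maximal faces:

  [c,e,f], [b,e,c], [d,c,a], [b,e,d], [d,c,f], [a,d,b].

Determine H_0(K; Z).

H_0 = Z.

Order the vertices as a < b < c < d < e < f. Listing each simplex with vertices in this order, K has dimension 2 with simplices:

  0-simplices (6): a, b, c, d, e, f
  1-simplices (12): ab, ac, ad, bc, bd, be, cd, ce, cf, de, df, ef
  2-simplices (6): abd, acd, bce, bde, cdf, cef

giving chain groups C_0 ≅ Z^6, C_1 ≅ Z^12, C_2 ≅ Z^6.

Boundary ∂_1: C_1 → C_0 maps an edge to its endpoints' difference, ∂[p,q] = q − p. For instance
  ∂bc = c − b.
The resulting 6×12 matrix has rank 5, and its Smith normal form has invariant factors (1,1,1,1,1).

The boundary map ∂_2: C_2 → C_1 maps a triangle to the signed sum of its edges. For instance
  ∂abd = bd − ad + ab,
  ∂bde = de − be + bd.
As a 12×6 matrix over Z this has rank 6, with invariant factors (1,1,1,1,1,1).

Reading off H_k = ker ∂_k / im ∂_{k+1}:

  H_0: rank C_0 − rank ∂_1 = 6 − 5 = 1, and the invariant factors of ∂_1 are all 1, so H_0 = Z.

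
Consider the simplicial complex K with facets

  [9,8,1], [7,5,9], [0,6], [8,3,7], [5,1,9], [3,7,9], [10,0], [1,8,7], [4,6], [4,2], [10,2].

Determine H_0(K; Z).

Order the vertices as 0 < 1 < 2 < 3 < 4 < 5 < 6 < 7 < 8 < 9 < 10. Listing each simplex with vertices in this order, K has dimension 2 with simplices:

  0-simplices (11): [0], [1], [2], [3], [4], [5], [6], [7], [8], [9], [10]
  1-simplices (17): [0,6], [0,10], [1,5], [1,7], [1,8], [1,9], [2,4], [2,10], [3,7], [3,8], [3,9], [4,6], [5,7], [5,9], [7,8], [7,9], [8,9]
  2-simplices (6): [1,5,9], [1,7,8], [1,8,9], [3,7,8], [3,7,9], [5,7,9]

Hence C_0 ≅ Z^11, C_1 ≅ Z^17, C_2 ≅ Z^6.

∂_1: C_1 → C_0 sends each edge [p,q] (with p < q) to q − p. For instance
  ∂[2,4] = [4] − [2].
The resulting 11×17 matrix has rank 9, and its Smith normal form has invariant factors (1,1,1,1,1,1,1,1,1).

The boundary map ∂_2: C_2 → C_1 acts by ∂[p,q,r] = [q,r] − [p,r] + [p,q]. For instance
  ∂[3,7,9] = [7,9] − [3,9] + [3,7],
  ∂[5,7,9] = [7,9] − [5,9] + [5,7].
As a 17×6 matrix over Z this has rank 6, with invariant factors (1,1,1,1,1,1).

Computing H_k = (kernel of ∂_k) / (image of ∂_{k+1}):

  H_0: rank C_0 − rank ∂_1 = 11 − 9 = 2, and the invariant factors of ∂_1 are all 1, so H_0 ≅ Z^2.

H_0 = Z^2.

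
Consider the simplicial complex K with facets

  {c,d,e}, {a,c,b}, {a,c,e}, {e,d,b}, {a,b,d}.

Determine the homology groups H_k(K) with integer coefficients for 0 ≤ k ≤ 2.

Take the total order a < b < c < d < e on the vertex set. Then K (dimension 2) consists of the simplices:

  0-simplices (5): a, b, c, d, e
  1-simplices (10): ab, ac, ad, ae, bc, bd, be, cd, ce, de
  2-simplices (5): abc, abd, ace, bde, cde

giving chain groups C_0 ≅ Z^5, C_1 ≅ Z^10, C_2 ≅ Z^5.

The boundary map ∂_1: C_1 → C_0 sends each edge [p,q] (with p < q) to q − p. For instance
  ∂ab = b − a.
This gives a 5×10 integer matrix of rank 4; reducing to Smith normal form yields diagonal entries (1,1,1,1).

∂_2: C_2 → C_1 acts by ∂[p,q,r] = [q,r] − [p,r] + [p,q]. For instance
  ∂bde = de − be + bd,
  ∂abd = bd − ad + ab.
As a 10×5 matrix over Z this has rank 5, with invariant factors (1,1,1,1,1).

Computing H_k = (kernel of ∂_k) / (image of ∂_{k+1}):

  H_0: rank C_0 − rank ∂_1 = 5 − 4 = 1, and the invariant factors of ∂_1 are all 1, so H_0 ≅ Z.
  H_1: rank ker ∂_1 − rank ∂_2 = (10 − 4) − 5 = 1, and the invariant factors of ∂_2 are all 1, so H_1 ≅ Z.
  H_2: rank ker ∂_2 − rank ∂_3 = (5 − 5) − 0 = 0, and there is no ∂_3, so H_2 ≅ 0.

As a check, the Euler characteristic is 5 − 10 + 5 = 0, which agrees with 1 − 1 + 0 = 0.

H_0 ≅ Z,  H_1 ≅ Z,  H_2 = 0.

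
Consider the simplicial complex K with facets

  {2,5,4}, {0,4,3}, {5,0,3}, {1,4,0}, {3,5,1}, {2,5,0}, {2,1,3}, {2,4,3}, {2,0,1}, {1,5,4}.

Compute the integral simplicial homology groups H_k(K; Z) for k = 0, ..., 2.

H_0 ≅ Z,  H_1 ≅ Z/2,  H_2 = 0.

Take the total order 0 < 1 < 2 < 3 < 4 < 5 on the vertex set. Then K (dimension 2) consists of the simplices:

  0-simplices (6): [0], [1], [2], [3], [4], [5]
  1-simplices (15): [0,1], [0,2], [0,3], [0,4], [0,5], [1,2], [1,3], [1,4], [1,5], [2,3], [2,4], [2,5], [3,4], [3,5], [4,5]
  2-simplices (10): [0,1,2], [0,1,4], [0,2,5], [0,3,4], [0,3,5], [1,2,3], [1,3,5], [1,4,5], [2,3,4], [2,4,5]

giving chain groups C_0 ≅ Z^6, C_1 ≅ Z^15, C_2 ≅ Z^10.

Boundary ∂_1: C_1 → C_0 maps an edge to its endpoints' difference, ∂[p,q] = q − p.
This gives a 6×15 integer matrix of rank 5; reducing to Smith normal form yields diagonal entries (1,1,1,1,1).

∂_2: C_2 → C_1 acts by ∂[p,q,r] = [q,r] − [p,r] + [p,q]. For instance
  ∂[1,2,3] = [2,3] − [1,3] + [1,2],
  ∂[0,3,5] = [3,5] − [0,5] + [0,3].
The 15×10 boundary matrix has rank 10 and Smith normal form diag(1,1,1,1,1,1,1,1,1,2).

From H_k ≅ ker(∂_k) / im(∂_{k+1}) we obtain:

  H_0: rank C_0 − rank ∂_1 = 6 − 5 = 1, and the invariant factors of ∂_1 are all 1, so H_0 = Z.
  H_1: rank ker ∂_1 − rank ∂_2 = (15 − 5) − 10 = 0, and ∂_2 has invariant factor 2 > 1, so H_1 = Z/2.
  H_2: rank ker ∂_2 − rank ∂_3 = (10 − 10) − 0 = 0, and there is no ∂_3, so H_2 = 0.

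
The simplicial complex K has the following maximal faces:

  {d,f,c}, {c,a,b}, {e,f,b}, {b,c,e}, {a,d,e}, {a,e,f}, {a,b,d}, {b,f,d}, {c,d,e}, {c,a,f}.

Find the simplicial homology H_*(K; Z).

H_0 = Z,  H_1 = Z/2,  H_2 = 0.

We work with the vertex ordering a < b < c < d < e < f. The simplices of K, each written with vertices in increasing order, are:

  0-simplices (6): a, b, c, d, e, f
  1-simplices (15): ab, ac, ad, ae, af, bc, bd, be, bf, cd, ce, cf, de, df, ef
  2-simplices (10): abc, abd, acf, ade, aef, bce, bdf, bef, cde, cdf

so the chain groups are C_0 ≅ Z^6, C_1 ≅ Z^15, C_2 ≅ Z^10.

∂_1: C_1 → C_0 maps an edge to its endpoints' difference, ∂[p,q] = q − p. For instance
  ∂de = e − d.
This gives a 6×15 integer matrix of rank 5; reducing to Smith normal form yields diagonal entries (1,1,1,1,1).

Boundary ∂_2: C_2 → C_1 maps a triangle to the signed sum of its edges. For instance
  ∂bef = ef − bf + be,
  ∂cde = de − ce + cd.
As a 15×10 matrix over Z this has rank 10, with invariant factors (1,1,1,1,1,1,1,1,1,2).

Now H_k = ker ∂_k / im ∂_{k+1}, so:

  H_0: rank C_0 − rank ∂_1 = 6 − 5 = 1, and the invariant factors of ∂_1 are all 1, so H_0 ≅ Z.
  H_1: rank ker ∂_1 − rank ∂_2 = (15 − 5) − 10 = 0, and ∂_2 has invariant factor 2 > 1, so H_1 ≅ Z/2.
  H_2: rank ker ∂_2 − rank ∂_3 = (10 − 10) − 0 = 0, and there is no ∂_3, so H_2 ≅ 0.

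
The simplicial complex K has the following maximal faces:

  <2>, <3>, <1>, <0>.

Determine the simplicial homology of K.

H_0 = Z^4.

Fix the vertex order 0 < 1 < 2 < 3 and write every simplex with vertices in increasing order. Then dim K = 0 and the simplices of K are:

  0-simplices (4): [0], [1], [2], [3]

Hence C_0 ≅ Z^4.

Reading off H_k = ker ∂_k / im ∂_{k+1}:

  H_0: rank C_0 − rank ∂_1 = 4 − 0 = 4, and there is no ∂_1, so H_0 ≅ Z^4.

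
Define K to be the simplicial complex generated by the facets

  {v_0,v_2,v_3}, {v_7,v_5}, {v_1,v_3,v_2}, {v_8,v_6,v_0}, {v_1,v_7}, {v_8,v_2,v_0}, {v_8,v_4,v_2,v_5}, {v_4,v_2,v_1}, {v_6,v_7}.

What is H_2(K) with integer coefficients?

H_2 = 0.

Order the vertices as v_0 < v_1 < v_2 < v_3 < v_4 < v_5 < v_6 < v_7 < v_8. Listing each simplex with vertices in this order, K has dimension 3 with simplices:

  0-simplices (9): [v_0], [v_1], [v_2], [v_3], [v_4], [v_5], [v_6], [v_7], [v_8]
  1-simplices (18): (18 of them)
  2-simplices (9): [v_0,v_2,v_3], [v_0,v_2,v_8], [v_0,v_6,v_8], [v_1,v_2,v_3], [v_1,v_2,v_4], [v_2,v_4,v_5], [v_2,v_4,v_8], [v_2,v_5,v_8], [v_4,v_5,v_8]
  3-simplices (1): [v_2,v_4,v_5,v_8]

so the chain groups are C_0 ≅ Z^9, C_1 ≅ Z^18, C_2 ≅ Z^9, C_3 ≅ Z^1.

Boundary ∂_1: C_1 → C_0 sends each edge [p,q] (with p < q) to q − p.
This gives a 9×18 integer matrix of rank 8; reducing to Smith normal form yields diagonal entries (1,1,1,1,1,1,1,1).

Boundary ∂_2: C_2 → C_1 sends each 2-simplex [p,q,r] to [q,r] − [p,r] + [p,q]. For instance
  ∂[v_0,v_2,v_8] = [v_2,v_8] − [v_0,v_8] + [v_0,v_2],
  ∂[v_0,v_2,v_3] = [v_2,v_3] − [v_0,v_3] + [v_0,v_2].
The resulting 18×9 matrix has rank 8, and its Smith normal form has invariant factors (1,1,1,1,1,1,1,1).

The boundary map ∂_3: C_3 → C_2 sends each 3-simplex σ to the alternating sum Σ_i (−1)^i (σ with its i-th vertex removed). For instance
  ∂[v_2,v_4,v_5,v_8] = [v_4,v_5,v_8] − [v_2,v_5,v_8] + [v_2,v_4,v_8] − [v_2,v_4,v_5].
The 9×1 boundary matrix has rank 1 and Smith normal form diag(1).

Reading off H_k = ker ∂_k / im ∂_{k+1}:

  H_2: rank ker ∂_2 − rank ∂_3 = (9 − 8) − 1 = 0, and the invariant factors of ∂_3 are all 1, so H_2 = 0.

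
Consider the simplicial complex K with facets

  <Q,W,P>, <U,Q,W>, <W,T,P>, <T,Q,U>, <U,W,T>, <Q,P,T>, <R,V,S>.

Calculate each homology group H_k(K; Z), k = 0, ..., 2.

H_0 ≅ Z^2,  H_1 = 0,  H_2 ≅ Z.

Fix the vertex order P < Q < R < S < T < U < V < W and write every simplex with vertices in increasing order. Then dim K = 2 and the simplices of K are:

  0-simplices (8): P, Q, R, S, T, U, V, W
  1-simplices (12): PQ, PT, PW, QT, QU, QW, RS, RV, SV, TU, TW, UW
  2-simplices (7): PQT, PQW, PTW, QTU, QUW, RSV, TUW

Hence C_0 ≅ Z^8, C_1 ≅ Z^12, C_2 ≅ Z^7.

∂_1: C_1 → C_0 maps an edge to its endpoints' difference, ∂[p,q] = q − p. For instance
  ∂PT = T − P.
The resulting 8×12 matrix has rank 6, and its Smith normal form has invariant factors (1,1,1,1,1,1).

∂_2: C_2 → C_1 maps a triangle to the signed sum of its edges. For instance
  ∂QTU = TU − QU + QT,
  ∂PQW = QW − PW + PQ.
As a 12×7 matrix over Z this has rank 6, with invariant factors (1,1,1,1,1,1).

Now H_k = ker ∂_k / im ∂_{k+1}, so:

  H_0: rank C_0 − rank ∂_1 = 8 − 6 = 2, and the invariant factors of ∂_1 are all 1, so H_0 = Z^2.
  H_1: rank ker ∂_1 − rank ∂_2 = (12 − 6) − 6 = 0, and the invariant factors of ∂_2 are all 1, so H_1 = 0.
  H_2: rank ker ∂_2 − rank ∂_3 = (7 − 6) − 0 = 1, and there is no ∂_3, so H_2 = Z.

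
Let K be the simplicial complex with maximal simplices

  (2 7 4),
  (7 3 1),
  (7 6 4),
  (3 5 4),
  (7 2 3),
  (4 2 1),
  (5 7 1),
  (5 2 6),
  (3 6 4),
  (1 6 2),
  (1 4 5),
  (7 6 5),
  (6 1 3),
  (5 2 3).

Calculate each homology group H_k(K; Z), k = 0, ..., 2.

H_0 ≅ Z,  H_1 ≅ Z^2,  H_2 ≅ Z.

K has 7 vertices, 21 edges, 14 triangles.
rank ∂_0 = 0, rank ∂_1 = 6 ⇒ b_0 = 7 − 0 − 6 = 1; all invariant factors of ∂_1 are 1 so no torsion. So H_0 ≅ Z.
rank ∂_1 = 6, rank ∂_2 = 13 ⇒ b_1 = 21 − 6 − 13 = 2; all invariant factors of ∂_2 are 1 so no torsion. So H_1 ≅ Z^2.
rank ∂_2 = 13, rank ∂_3 = 0 ⇒ b_2 = 14 − 13 − 0 = 1. So H_2 ≅ Z.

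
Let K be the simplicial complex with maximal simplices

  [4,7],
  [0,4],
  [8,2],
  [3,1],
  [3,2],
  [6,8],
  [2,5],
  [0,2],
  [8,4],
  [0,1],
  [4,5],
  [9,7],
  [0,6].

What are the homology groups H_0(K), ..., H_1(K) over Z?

Order the vertices as 0 < 1 < 2 < 3 < 4 < 5 < 6 < 7 < 8 < 9. Listing each simplex with vertices in this order, K has dimension 1 with simplices:

  0-simplices (10): [0], [1], [2], [3], [4], [5], [6], [7], [8], [9]
  1-simplices (13): [0,1], [0,2], [0,4], [0,6], [1,3], [2,3], [2,5], [2,8], [4,5], [4,7], [4,8], [6,8], [7,9]

giving chain groups C_0 ≅ Z^10, C_1 ≅ Z^13.

The boundary map ∂_1: C_1 → C_0 maps an edge to its endpoints' difference, ∂[p,q] = q − p. For instance
  ∂[4,7] = [7] − [4].
This gives a 10×13 integer matrix of rank 9; reducing to Smith normal form yields diagonal entries (1,1,1,1,1,1,1,1,1).

Reading off H_k = ker ∂_k / im ∂_{k+1}:

  H_0: rank C_0 − rank ∂_1 = 10 − 9 = 1, and the invariant factors of ∂_1 are all 1, so H_0 = Z.
  H_1: rank ker ∂_1 − rank ∂_2 = (13 − 9) − 0 = 4, and there is no ∂_2, so H_1 = Z^4.

As a check, the Euler characteristic is 10 − 13 = -3, which agrees with 1 − 4 = -3.

H_0 = Z,  H_1 = Z^4.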